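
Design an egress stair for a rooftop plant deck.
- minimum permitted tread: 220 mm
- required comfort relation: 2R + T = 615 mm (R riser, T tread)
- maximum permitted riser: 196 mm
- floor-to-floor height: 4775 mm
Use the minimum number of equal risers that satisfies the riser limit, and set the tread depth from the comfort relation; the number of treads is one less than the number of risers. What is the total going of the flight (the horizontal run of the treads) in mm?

⌈4775/196⌉ = 25 risers.
Riser R = 4775 / 25 = 191 mm, within the 196 mm limit.
Tread T = 615 − 2 × 191 = 233 mm (≥ 220 mm).
25 risers give 24 treads; going = 24 × 233 = 5592 mm.

5592 mm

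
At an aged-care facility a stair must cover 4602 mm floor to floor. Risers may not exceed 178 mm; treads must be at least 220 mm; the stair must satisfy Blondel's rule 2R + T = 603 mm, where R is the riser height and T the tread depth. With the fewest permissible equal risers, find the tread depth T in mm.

⌈4602/178⌉ = 26 risers.
Each riser is 4602/26 = 177 mm (≤ 178 mm).
T = 603 − 2·177 = 249 mm, which satisfies the 220 mm minimum.

249 mm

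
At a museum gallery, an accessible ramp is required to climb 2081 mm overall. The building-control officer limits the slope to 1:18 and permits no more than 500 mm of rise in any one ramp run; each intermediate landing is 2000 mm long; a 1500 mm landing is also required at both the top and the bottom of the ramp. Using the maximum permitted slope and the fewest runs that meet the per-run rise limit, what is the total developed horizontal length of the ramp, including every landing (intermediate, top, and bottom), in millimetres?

2081 / 500 = 4.16, so 5 ramp runs are needed. That means 4 intermediate landings.
Ramp run (horizontal) at 1:18: 2081 × 18 = 37458 mm.
Intermediate landings: 4 × 2000 = 8000 mm.
Top and bottom landings: 2 × 1500 = 3000 mm.
Total = 37458 + 8000 + 3000 = 48458 mm.

48458 mm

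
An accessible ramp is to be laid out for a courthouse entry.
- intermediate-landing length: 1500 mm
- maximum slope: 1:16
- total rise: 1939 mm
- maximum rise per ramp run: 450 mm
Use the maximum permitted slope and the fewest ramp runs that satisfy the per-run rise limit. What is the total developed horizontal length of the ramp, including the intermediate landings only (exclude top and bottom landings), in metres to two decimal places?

37.02 m

⌈1939/450⌉ = 5 ramp runs. That means 4 intermediate landings.
Horizontal run for 1939 mm of rise at 1:16 is 1939 × 16 = 31024 mm.
Intermediate landings: 4 × 1500 = 6000 mm.
Developed length = 31024 + 6000 = 37024 mm.
= 37.02 m.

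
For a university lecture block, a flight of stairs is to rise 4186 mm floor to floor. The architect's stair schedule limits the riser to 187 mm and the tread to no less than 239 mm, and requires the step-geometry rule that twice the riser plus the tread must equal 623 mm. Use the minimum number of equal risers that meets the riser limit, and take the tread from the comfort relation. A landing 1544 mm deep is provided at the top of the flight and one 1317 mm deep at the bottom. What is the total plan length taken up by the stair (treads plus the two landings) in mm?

8559 mm

⌈4186/187⌉ = 23 risers.
Each riser is 4186/23 = 182 mm (≤ 187 mm).
T = 623 − 2·182 = 259 mm, which satisfies the 239 mm minimum.
23 risers give 22 treads; going = 22 × 259 = 5698 mm.
Add landings: 5698 + 1544 + 1317 = 8559 mm.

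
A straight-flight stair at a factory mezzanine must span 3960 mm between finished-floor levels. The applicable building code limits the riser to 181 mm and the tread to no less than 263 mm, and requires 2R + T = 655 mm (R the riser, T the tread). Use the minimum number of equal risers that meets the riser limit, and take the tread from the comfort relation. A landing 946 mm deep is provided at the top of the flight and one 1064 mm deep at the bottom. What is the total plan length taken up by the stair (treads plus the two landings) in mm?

8205 mm

3960 / 181 = 21.878 → round up to 22 risers.
Each riser is 3960/22 = 180 mm (≤ 181 mm).
Tread T = 655 − 2 × 180 = 295 mm (≥ 263 mm).
Going = (22 − 1) × 295 = 6195 mm.
Enclosure = 6195 + 946 + 1064 = 8205 mm.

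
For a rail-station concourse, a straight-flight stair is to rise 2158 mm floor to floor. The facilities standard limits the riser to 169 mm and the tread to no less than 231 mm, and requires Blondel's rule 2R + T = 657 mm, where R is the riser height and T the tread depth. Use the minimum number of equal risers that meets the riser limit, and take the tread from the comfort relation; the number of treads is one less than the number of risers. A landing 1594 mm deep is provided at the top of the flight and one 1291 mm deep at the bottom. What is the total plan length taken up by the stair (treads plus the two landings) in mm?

2158 / 169 = 12.769 → round up to 13 risers.
Each riser is 2158/13 = 166 mm (≤ 169 mm).
Tread T = 657 − 2 × 166 = 325 mm (≥ 231 mm).
Treads = 13 − 1 = 12; going = 12 × 325 = 3900 mm.
Enclosure = 3900 + 1594 + 1291 = 6785 mm.

6785 mm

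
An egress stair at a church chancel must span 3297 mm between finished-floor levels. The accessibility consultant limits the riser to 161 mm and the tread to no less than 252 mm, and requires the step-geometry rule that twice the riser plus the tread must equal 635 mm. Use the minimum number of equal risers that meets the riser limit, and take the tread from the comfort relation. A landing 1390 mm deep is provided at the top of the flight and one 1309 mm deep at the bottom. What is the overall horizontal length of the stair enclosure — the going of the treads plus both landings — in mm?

3297 / 161 = 20.48, so 21 risers are needed.
R = 3297 ÷ 21 = 157 mm.
Tread T = 635 − 2 × 157 = 321 mm (≥ 252 mm).
Going = (21 − 1) × 321 = 6420 mm.
Add landings: 6420 + 1390 + 1309 = 9119 mm.

9119 mm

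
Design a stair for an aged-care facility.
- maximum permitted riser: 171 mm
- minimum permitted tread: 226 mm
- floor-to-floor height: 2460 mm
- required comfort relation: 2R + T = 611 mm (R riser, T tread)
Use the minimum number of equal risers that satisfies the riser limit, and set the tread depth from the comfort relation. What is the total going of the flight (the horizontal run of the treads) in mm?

3962 mm

2460 / 171 = 14.386 → round up to 15 risers.
Each riser is 2460/15 = 164 mm (≤ 171 mm).
Tread T = 611 − 2 × 164 = 283 mm (≥ 226 mm).
Treads = 15 − 1 = 14; going = 14 × 283 = 3962 mm.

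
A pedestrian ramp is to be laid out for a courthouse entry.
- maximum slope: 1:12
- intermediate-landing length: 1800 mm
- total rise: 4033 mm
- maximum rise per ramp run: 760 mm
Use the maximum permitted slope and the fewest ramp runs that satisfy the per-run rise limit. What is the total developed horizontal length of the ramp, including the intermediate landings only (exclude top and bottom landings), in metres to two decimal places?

57.40 m

4033 / 760 = 5.31, so 6 ramp runs are needed. That means 5 intermediate landings.
Ramp run (horizontal) at 1:12: 4033 × 12 = 48396 mm.
5 intermediate landings contribute 5 × 1800 = 9000 mm.
Total developed length = 48396 + 9000 = 57396 mm.
= 57.40 m.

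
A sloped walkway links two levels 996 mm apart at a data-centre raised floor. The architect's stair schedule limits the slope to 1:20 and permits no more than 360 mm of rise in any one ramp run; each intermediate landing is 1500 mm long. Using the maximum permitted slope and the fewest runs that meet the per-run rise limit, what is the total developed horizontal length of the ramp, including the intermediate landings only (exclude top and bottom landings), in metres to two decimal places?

At most 360 each: 996/360 = 2.77, giving 3 ramp runs. That means 2 intermediate landings.
Horizontal run for 996 mm of rise at 1:20 is 996 × 20 = 19920 mm.
Intermediate landings: 2 × 1500 = 3000 mm.
Total developed length = 19920 + 3000 = 22920 mm.
= 22.92 m.

22.92 m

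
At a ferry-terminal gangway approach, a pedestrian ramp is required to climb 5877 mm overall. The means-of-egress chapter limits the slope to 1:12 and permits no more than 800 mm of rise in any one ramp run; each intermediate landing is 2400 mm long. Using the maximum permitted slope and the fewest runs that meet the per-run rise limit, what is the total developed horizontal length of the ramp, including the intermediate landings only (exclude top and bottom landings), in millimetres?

⌈5877/800⌉ = 8 ramp runs. That means 7 intermediate landings.
Ramp run (horizontal) at 1:12: 5877 × 12 = 70524 mm.
7 intermediate landings contribute 7 × 2400 = 16800 mm.
Total developed length = 70524 + 16800 = 87324 mm.

87324 mm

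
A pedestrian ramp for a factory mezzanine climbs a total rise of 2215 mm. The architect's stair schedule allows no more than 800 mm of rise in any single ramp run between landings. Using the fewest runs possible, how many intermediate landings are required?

At most 800 each: 2215/800 = 2.77, giving 3 ramp runs.
3 runs are separated by 2 intermediate landings.

2 intermediate landings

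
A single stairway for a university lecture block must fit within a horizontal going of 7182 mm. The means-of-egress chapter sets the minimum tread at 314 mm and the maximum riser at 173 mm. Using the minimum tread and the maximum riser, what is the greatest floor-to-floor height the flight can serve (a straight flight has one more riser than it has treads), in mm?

3979 mm

7182 / 314 = 22.87, so 22 treads fit.
Risers = treads + 1 = 23.
Maximum height = 23 × 173 = 3979 mm.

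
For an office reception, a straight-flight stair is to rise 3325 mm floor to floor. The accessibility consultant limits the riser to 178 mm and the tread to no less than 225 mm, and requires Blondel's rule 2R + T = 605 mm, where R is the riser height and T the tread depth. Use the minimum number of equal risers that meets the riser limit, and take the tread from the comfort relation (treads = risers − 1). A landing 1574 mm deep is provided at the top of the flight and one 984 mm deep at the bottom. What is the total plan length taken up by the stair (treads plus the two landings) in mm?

3325 / 178 = 18.68, so 19 risers are needed.
Riser R = 3325 / 19 = 175 mm, within the 178 mm limit.
Tread T = 605 − 2 × 175 = 255 mm (≥ 225 mm).
19 risers give 18 treads; going = 18 × 255 = 4590 mm.
Add landings: 4590 + 1574 + 984 = 7148 mm.

7148 mm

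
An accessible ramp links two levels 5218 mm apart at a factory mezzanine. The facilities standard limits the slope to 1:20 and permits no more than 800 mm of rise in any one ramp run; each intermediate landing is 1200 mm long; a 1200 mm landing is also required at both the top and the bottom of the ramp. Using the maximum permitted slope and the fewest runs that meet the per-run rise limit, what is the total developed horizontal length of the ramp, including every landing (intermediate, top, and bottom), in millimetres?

113960 mm

⌈5218/800⌉ = 7 ramp runs. That means 6 intermediate landings.
Ramp run (horizontal) at 1:20: 5218 × 20 = 104360 mm.
6 intermediate landings contribute 6 × 1200 = 7200 mm.
Top and bottom landings: 2 × 1200 = 2400 mm.
Total = 104360 + 7200 + 2400 = 113960 mm.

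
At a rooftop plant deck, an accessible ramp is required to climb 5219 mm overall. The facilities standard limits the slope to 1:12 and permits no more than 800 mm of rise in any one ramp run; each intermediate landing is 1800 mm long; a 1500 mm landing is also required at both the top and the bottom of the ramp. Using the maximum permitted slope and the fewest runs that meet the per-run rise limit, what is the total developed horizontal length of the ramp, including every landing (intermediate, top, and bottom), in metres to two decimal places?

76.43 m

At most 800 each: 5219/800 = 6.52, giving 7 ramp runs. That means 6 intermediate landings.
Ramp run (horizontal) at 1:12: 5219 × 12 = 62628 mm.
6 intermediate landings contribute 6 × 1800 = 10800 mm.
Top and bottom landings: 2 × 1500 = 3000 mm.
Total = 62628 + 10800 + 3000 = 76428 mm.
= 76.43 m.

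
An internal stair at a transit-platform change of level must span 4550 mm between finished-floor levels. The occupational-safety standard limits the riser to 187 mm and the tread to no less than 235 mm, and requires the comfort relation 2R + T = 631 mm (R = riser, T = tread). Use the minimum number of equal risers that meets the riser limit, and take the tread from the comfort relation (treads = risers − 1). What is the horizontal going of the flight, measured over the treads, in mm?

6408 mm

⌈4550/187⌉ = 25 risers.
Each riser is 4550/25 = 182 mm (≤ 187 mm).
T = 631 − 2·182 = 267 mm, which satisfies the 235 mm minimum.
25 risers give 24 treads; going = 24 × 267 = 6408 mm.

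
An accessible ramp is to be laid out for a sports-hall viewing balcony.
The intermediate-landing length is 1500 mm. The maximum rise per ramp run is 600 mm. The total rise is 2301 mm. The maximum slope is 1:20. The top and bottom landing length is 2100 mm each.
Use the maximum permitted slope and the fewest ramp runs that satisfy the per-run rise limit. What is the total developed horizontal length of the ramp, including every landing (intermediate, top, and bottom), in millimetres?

54720 mm

2301 / 600 = 3.835 → round up to 4 ramp runs. That means 3 intermediate landings.
Horizontal run for 2301 mm of rise at 1:20 is 2301 × 20 = 46020 mm.
3 intermediate landings contribute 3 × 1500 = 4500 mm.
Top and bottom landings: 2 × 2100 = 4200 mm.
Total = 46020 + 4500 + 4200 = 54720 mm.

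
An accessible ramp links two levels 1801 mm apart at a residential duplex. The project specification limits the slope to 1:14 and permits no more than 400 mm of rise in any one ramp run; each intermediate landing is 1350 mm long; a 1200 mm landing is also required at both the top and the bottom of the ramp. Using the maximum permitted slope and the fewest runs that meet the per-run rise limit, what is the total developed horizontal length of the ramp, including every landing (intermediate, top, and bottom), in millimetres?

At most 400 each: 1801/400 = 4.50, giving 5 ramp runs. That means 4 intermediate landings.
Ramp run (horizontal) at 1:14: 1801 × 14 = 25214 mm.
Intermediate landings: 4 × 1350 = 5400 mm.
Top and bottom landings: 2 × 1200 = 2400 mm.
Total = 25214 + 5400 + 2400 = 33014 mm.

33014 mm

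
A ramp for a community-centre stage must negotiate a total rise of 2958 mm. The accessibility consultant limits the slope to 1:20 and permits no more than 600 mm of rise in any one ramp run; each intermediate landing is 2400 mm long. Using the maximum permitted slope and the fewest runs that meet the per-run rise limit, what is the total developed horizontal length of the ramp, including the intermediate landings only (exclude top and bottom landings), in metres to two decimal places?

At most 600 each: 2958/600 = 4.93, giving 5 ramp runs. That means 4 intermediate landings.
Horizontal run for 2958 mm of rise at 1:20 is 2958 × 20 = 59160 mm.
4 intermediate landings contribute 4 × 2400 = 9600 mm.
Total developed length = 59160 + 9600 = 68760 mm.
= 68.76 m.

68.76 m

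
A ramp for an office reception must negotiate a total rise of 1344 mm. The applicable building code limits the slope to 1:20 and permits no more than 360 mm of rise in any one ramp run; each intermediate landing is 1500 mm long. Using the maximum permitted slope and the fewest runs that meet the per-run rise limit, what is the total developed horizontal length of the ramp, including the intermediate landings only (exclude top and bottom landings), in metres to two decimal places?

31.38 m

⌈1344/360⌉ = 4 ramp runs. That means 3 intermediate landings.
Ramp run (horizontal) at 1:20: 1344 × 20 = 26880 mm.
3 intermediate landings contribute 3 × 1500 = 4500 mm.
Total developed length = 26880 + 4500 = 31380 mm.
= 31.38 m.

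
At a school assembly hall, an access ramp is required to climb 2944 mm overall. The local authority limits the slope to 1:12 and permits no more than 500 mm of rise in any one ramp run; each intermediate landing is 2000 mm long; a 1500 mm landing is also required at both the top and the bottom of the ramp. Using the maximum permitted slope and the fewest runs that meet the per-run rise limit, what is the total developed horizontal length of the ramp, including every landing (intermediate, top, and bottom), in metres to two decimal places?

⌈2944/500⌉ = 6 ramp runs. That means 5 intermediate landings.
Ramp run (horizontal) at 1:12: 2944 × 12 = 35328 mm.
Intermediate landings: 5 × 2000 = 10000 mm.
Top and bottom landings: 2 × 1500 = 3000 mm.
Total = 35328 + 10000 + 3000 = 48328 mm.
= 48.33 m.

48.33 m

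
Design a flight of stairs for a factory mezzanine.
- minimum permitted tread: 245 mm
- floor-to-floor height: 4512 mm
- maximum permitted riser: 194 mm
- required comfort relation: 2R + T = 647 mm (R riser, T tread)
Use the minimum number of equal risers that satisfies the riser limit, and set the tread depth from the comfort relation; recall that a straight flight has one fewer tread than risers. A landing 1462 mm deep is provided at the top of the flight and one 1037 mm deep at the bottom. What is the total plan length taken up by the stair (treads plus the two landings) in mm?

4512 / 194 = 23.258 → round up to 24 risers.
Each riser is 4512/24 = 188 mm (≤ 194 mm).
Tread T = 647 − 2 × 188 = 271 mm (≥ 245 mm).
24 risers give 23 treads; going = 23 × 271 = 6233 mm.
Enclosure = 6233 + 1462 + 1037 = 8732 mm.

8732 mm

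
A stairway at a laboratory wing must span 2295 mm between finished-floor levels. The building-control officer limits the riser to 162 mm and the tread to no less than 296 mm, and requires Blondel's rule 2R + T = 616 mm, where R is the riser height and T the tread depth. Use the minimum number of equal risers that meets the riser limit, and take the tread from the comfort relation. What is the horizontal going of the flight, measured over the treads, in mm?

4340 mm

At most 162 each: 2295/162 = 14.17, giving 15 risers.
Each riser is 2295/15 = 153 mm (≤ 162 mm).
From 2R + T = 616: T = 616 − 306 = 310 mm.
Treads = 15 − 1 = 14; going = 14 × 310 = 4340 mm.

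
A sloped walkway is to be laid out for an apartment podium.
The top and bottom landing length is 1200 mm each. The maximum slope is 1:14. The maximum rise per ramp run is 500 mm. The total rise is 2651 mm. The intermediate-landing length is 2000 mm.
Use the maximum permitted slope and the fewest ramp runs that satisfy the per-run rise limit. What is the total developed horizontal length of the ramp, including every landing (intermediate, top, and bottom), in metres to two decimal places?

49.51 m

2651 / 500 = 5.302 → round up to 6 ramp runs. That means 5 intermediate landings.
Horizontal run for 2651 mm of rise at 1:14 is 2651 × 14 = 37114 mm.
5 intermediate landings contribute 5 × 2000 = 10000 mm.
Top and bottom landings: 2 × 1200 = 2400 mm.
Total = 37114 + 10000 + 2400 = 49514 mm.
= 49.51 m.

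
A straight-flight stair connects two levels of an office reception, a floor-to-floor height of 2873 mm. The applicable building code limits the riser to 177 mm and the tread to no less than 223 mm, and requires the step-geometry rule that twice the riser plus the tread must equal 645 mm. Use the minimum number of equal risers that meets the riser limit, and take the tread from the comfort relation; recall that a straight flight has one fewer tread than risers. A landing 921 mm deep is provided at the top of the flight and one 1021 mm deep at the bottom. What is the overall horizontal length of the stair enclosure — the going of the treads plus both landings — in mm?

6854 mm

2873 / 177 = 16.23, so 17 risers are needed.
R = 2873 ÷ 17 = 169 mm.
Tread T = 645 − 2 × 169 = 307 mm (≥ 223 mm).
Going = (17 − 1) × 307 = 4912 mm.
Enclosure = 4912 + 921 + 1021 = 6854 mm.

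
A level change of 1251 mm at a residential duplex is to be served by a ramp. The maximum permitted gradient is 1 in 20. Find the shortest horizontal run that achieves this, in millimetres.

25020 mm

Run = rise × 20 = 1251 × 20 = 25020 mm.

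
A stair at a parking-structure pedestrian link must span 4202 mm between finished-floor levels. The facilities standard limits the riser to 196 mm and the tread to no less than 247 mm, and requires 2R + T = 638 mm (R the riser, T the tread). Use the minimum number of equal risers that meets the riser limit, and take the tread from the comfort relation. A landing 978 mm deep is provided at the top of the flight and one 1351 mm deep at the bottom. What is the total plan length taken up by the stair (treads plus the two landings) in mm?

At most 196 each: 4202/196 = 21.44, giving 22 risers.
R = 4202 ÷ 22 = 191 mm.
T = 638 − 2·191 = 256 mm, which satisfies the 247 mm minimum.
Going = (22 − 1) × 256 = 5376 mm.
Enclosure = 5376 + 978 + 1351 = 7705 mm.

7705 mm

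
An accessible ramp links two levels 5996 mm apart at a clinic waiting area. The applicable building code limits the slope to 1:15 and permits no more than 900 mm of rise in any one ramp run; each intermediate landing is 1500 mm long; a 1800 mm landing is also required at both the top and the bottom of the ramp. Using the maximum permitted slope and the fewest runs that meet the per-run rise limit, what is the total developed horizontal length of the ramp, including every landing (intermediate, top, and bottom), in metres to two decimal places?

5996 / 900 = 6.66, so 7 ramp runs are needed. That means 6 intermediate landings.
Horizontal run for 5996 mm of rise at 1:15 is 5996 × 15 = 89940 mm.
Intermediate landings: 6 × 1500 = 9000 mm.
Top and bottom landings: 2 × 1800 = 3600 mm.
Total = 89940 + 9000 + 3600 = 102540 mm.
= 102.54 m.

102.54 m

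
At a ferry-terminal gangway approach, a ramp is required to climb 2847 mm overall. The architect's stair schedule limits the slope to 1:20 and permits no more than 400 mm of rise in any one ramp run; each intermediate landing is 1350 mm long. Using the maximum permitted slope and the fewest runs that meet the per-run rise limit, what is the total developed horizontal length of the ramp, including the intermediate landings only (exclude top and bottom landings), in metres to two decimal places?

66.39 m

2847 / 400 = 7.12, so 8 ramp runs are needed. That means 7 intermediate landings.
Horizontal run for 2847 mm of rise at 1:20 is 2847 × 20 = 56940 mm.
Intermediate landings: 7 × 1350 = 9450 mm.
Developed length = 56940 + 9450 = 66390 mm.
= 66.39 m.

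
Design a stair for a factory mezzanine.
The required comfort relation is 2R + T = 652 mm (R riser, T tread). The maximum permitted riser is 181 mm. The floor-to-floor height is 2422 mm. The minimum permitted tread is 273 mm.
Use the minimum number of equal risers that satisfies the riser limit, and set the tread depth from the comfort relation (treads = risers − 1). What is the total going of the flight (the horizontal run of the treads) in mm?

3978 mm

⌈2422/181⌉ = 14 risers.
Each riser is 2422/14 = 173 mm (≤ 181 mm).
From 2R + T = 652: T = 652 − 346 = 306 mm.
Treads = 14 − 1 = 13; going = 13 × 306 = 3978 mm.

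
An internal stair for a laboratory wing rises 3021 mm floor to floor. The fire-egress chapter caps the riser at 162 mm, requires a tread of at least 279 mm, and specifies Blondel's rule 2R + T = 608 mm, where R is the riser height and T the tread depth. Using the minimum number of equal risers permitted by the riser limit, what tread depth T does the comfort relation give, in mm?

290 mm

3021 / 162 = 18.65, so 19 risers are needed.
R = 3021 ÷ 19 = 159 mm.
Tread T = 608 − 2 × 159 = 290 mm (≥ 279 mm).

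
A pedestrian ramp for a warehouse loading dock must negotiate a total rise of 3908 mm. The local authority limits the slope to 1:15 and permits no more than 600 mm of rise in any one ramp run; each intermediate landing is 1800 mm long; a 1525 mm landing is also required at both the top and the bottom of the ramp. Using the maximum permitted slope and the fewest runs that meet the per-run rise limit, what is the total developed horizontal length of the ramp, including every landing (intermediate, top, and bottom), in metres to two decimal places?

72.47 m

3908 / 600 = 6.51, so 7 ramp runs are needed. That means 6 intermediate landings.
Ramp run (horizontal) at 1:15: 3908 × 15 = 58620 mm.
6 intermediate landings contribute 6 × 1800 = 10800 mm.
Top and bottom landings: 2 × 1525 = 3050 mm.
Total = 58620 + 10800 + 3050 = 72470 mm.
= 72.47 m.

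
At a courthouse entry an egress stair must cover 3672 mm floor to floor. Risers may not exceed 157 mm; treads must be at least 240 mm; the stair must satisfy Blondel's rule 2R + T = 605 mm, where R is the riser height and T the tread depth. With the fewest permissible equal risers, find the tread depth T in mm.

299 mm

3672 / 157 = 23.389 → round up to 24 risers.
Each riser is 3672/24 = 153 mm (≤ 157 mm).
Tread T = 605 − 2 × 153 = 299 mm (≥ 240 mm).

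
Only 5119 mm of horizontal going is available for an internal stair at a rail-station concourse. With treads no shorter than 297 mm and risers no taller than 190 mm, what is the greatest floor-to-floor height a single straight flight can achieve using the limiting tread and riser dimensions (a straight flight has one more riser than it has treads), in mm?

5119 / 297 = 17.24, so 17 treads fit.
Risers = treads + 1 = 18.
Maximum height = 18 × 190 = 3420 mm.

3420 mm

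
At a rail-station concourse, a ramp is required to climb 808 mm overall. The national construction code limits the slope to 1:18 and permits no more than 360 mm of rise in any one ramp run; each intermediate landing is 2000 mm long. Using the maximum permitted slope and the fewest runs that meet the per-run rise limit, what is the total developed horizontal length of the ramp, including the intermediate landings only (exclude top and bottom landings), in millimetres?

18544 mm

⌈808/360⌉ = 3 ramp runs. That means 2 intermediate landings.
Ramp run (horizontal) at 1:18: 808 × 18 = 14544 mm.
Intermediate landings: 2 × 2000 = 4000 mm.
Total developed length = 14544 + 4000 = 18544 mm.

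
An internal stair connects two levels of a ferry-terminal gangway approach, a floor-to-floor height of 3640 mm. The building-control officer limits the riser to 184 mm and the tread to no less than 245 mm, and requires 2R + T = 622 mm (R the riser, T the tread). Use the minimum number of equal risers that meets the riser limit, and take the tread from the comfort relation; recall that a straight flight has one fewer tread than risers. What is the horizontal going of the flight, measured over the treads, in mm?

4902 mm

⌈3640/184⌉ = 20 risers.
Each riser is 3640/20 = 182 mm (≤ 184 mm).
Tread T = 622 − 2 × 182 = 258 mm (≥ 245 mm).
20 risers give 19 treads; going = 19 × 258 = 4902 mm.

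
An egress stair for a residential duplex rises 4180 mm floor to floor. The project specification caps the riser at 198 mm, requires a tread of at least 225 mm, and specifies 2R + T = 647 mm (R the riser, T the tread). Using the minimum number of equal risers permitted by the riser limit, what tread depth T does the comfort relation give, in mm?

267 mm

4180 / 198 = 21.111 → round up to 22 risers.
Riser R = 4180 / 22 = 190 mm, within the 198 mm limit.
T = 647 − 2·190 = 267 mm, which satisfies the 225 mm minimum.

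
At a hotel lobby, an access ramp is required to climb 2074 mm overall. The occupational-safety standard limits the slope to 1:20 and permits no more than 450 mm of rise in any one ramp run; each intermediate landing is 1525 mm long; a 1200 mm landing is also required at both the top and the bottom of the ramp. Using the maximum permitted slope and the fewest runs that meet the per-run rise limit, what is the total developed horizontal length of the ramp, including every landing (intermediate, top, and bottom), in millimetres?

⌈2074/450⌉ = 5 ramp runs. That means 4 intermediate landings.
Horizontal run for 2074 mm of rise at 1:20 is 2074 × 20 = 41480 mm.
4 intermediate landings contribute 4 × 1525 = 6100 mm.
Top and bottom landings: 2 × 1200 = 2400 mm.
Total = 41480 + 6100 + 2400 = 49980 mm.

49980 mm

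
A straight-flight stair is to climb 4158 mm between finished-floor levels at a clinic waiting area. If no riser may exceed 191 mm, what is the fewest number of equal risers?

4158 / 191 = 21.77, so 22 risers are needed.

22 risers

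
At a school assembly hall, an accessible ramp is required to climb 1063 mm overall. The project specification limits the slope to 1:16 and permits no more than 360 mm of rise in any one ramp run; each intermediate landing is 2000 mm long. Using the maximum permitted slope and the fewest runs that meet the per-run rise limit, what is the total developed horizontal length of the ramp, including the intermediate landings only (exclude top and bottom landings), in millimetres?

At most 360 each: 1063/360 = 2.95, giving 3 ramp runs. That means 2 intermediate landings.
Horizontal run for 1063 mm of rise at 1:16 is 1063 × 16 = 17008 mm.
Intermediate landings: 2 × 2000 = 4000 mm.
Developed length = 17008 + 4000 = 21008 mm.

21008 mm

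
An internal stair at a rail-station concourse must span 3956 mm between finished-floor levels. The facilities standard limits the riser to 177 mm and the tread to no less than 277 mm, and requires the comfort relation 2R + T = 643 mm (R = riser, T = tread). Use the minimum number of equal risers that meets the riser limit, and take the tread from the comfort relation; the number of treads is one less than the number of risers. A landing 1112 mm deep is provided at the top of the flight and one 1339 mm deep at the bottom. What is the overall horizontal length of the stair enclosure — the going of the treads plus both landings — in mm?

3956 / 177 = 22.350 → round up to 23 risers.
R = 3956 ÷ 23 = 172 mm.
From 2R + T = 643: T = 643 − 344 = 299 mm.
23 risers give 22 treads; going = 22 × 299 = 6578 mm.
Add landings: 6578 + 1112 + 1339 = 9029 mm.

9029 mm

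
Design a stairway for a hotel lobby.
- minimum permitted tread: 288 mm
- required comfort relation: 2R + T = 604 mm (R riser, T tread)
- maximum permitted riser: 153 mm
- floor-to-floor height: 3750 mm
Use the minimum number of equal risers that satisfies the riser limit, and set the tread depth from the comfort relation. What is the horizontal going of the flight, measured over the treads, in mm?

⌈3750/153⌉ = 25 risers.
R = 3750 ÷ 25 = 150 mm.
From 2R + T = 604: T = 604 − 300 = 304 mm.
Going = (25 − 1) × 304 = 7296 mm.

7296 mm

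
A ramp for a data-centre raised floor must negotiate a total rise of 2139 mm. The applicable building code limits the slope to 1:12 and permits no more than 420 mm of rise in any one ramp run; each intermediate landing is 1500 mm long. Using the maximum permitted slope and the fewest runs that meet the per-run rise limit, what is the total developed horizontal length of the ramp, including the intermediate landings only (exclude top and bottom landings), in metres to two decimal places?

33.17 m

2139 / 420 = 5.093 → round up to 6 ramp runs. That means 5 intermediate landings.
Ramp run (horizontal) at 1:12: 2139 × 12 = 25668 mm.
5 intermediate landings contribute 5 × 1500 = 7500 mm.
Developed length = 25668 + 7500 = 33168 mm.
= 33.17 m.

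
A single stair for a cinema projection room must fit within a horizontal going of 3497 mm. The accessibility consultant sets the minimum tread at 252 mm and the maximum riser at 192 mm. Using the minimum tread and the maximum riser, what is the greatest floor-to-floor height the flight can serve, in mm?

2688 mm

3497 / 252 = 13.88, so 13 treads fit.
Risers = treads + 1 = 14.
Maximum height = 14 × 192 = 2688 mm.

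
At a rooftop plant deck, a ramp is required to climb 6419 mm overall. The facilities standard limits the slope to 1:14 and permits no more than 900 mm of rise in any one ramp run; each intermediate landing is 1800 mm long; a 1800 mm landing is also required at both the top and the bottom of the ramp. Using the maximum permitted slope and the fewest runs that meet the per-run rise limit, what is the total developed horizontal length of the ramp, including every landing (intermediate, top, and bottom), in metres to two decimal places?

106.07 m

At most 900 each: 6419/900 = 7.13, giving 8 ramp runs. That means 7 intermediate landings.
Ramp run (horizontal) at 1:14: 6419 × 14 = 89866 mm.
Intermediate landings: 7 × 1800 = 12600 mm.
Top and bottom landings: 2 × 1800 = 3600 mm.
Total = 89866 + 12600 + 3600 = 106066 mm.
= 106.07 m.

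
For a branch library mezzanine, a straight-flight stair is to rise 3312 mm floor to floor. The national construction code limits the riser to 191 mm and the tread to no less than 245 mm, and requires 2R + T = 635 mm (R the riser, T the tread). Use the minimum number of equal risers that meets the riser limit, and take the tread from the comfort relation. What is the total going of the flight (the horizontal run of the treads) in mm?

4539 mm

3312 / 191 = 17.340 → round up to 18 risers.
Each riser is 3312/18 = 184 mm (≤ 191 mm).
Tread T = 635 − 2 × 184 = 267 mm (≥ 245 mm).
18 risers give 17 treads; going = 17 × 267 = 4539 mm.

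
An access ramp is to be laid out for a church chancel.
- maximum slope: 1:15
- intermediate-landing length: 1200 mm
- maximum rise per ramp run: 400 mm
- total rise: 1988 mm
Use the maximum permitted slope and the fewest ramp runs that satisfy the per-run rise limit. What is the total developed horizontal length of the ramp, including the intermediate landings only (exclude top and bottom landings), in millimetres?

⌈1988/400⌉ = 5 ramp runs. That means 4 intermediate landings.
Horizontal run for 1988 mm of rise at 1:15 is 1988 × 15 = 29820 mm.
Intermediate landings: 4 × 1200 = 4800 mm.
Developed length = 29820 + 4800 = 34620 mm.

34620 mm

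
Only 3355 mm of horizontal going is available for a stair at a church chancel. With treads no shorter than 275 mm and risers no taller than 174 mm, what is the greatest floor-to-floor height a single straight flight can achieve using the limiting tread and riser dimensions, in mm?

2262 mm

3355 / 275 = 12.20, so 12 treads fit.
Risers = treads + 1 = 13.
Maximum height = 13 × 174 = 2262 mm.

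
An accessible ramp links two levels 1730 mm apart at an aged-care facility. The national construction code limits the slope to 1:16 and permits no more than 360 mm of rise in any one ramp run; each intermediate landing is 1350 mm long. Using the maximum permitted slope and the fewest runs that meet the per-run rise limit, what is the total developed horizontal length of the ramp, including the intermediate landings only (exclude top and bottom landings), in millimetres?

33080 mm

1730 / 360 = 4.81, so 5 ramp runs are needed. That means 4 intermediate landings.
Horizontal run for 1730 mm of rise at 1:16 is 1730 × 16 = 27680 mm.
4 intermediate landings contribute 4 × 1350 = 5400 mm.
Developed length = 27680 + 5400 = 33080 mm.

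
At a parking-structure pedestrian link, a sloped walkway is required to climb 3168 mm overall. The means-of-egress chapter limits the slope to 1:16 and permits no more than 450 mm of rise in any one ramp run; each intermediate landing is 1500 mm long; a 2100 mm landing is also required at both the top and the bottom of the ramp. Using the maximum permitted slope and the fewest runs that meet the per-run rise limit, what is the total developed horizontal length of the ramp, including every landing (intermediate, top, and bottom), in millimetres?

⌈3168/450⌉ = 8 ramp runs. That means 7 intermediate landings.
Horizontal run for 3168 mm of rise at 1:16 is 3168 × 16 = 50688 mm.
7 intermediate landings contribute 7 × 1500 = 10500 mm.
Top and bottom landings: 2 × 2100 = 4200 mm.
Total = 50688 + 10500 + 4200 = 65388 mm.

65388 mm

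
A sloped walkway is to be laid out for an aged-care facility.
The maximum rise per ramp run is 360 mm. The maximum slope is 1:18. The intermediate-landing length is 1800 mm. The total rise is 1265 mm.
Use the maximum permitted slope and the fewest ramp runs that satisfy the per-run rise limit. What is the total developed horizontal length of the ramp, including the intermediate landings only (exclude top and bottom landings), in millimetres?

28170 mm

1265 / 360 = 3.51, so 4 ramp runs are needed. That means 3 intermediate landings.
Ramp run (horizontal) at 1:18: 1265 × 18 = 22770 mm.
Intermediate landings: 3 × 1800 = 5400 mm.
Total developed length = 22770 + 5400 = 28170 mm.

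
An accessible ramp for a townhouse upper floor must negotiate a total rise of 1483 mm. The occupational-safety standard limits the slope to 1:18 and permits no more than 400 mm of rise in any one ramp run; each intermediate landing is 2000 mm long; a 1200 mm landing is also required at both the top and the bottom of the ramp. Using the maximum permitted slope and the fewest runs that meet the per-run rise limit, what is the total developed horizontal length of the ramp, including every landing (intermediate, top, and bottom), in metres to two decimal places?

At most 400 each: 1483/400 = 3.71, giving 4 ramp runs. That means 3 intermediate landings.
Ramp run (horizontal) at 1:18: 1483 × 18 = 26694 mm.
3 intermediate landings contribute 3 × 2000 = 6000 mm.
Top and bottom landings: 2 × 1200 = 2400 mm.
Total = 26694 + 6000 + 2400 = 35094 mm.
= 35.09 m.

35.09 m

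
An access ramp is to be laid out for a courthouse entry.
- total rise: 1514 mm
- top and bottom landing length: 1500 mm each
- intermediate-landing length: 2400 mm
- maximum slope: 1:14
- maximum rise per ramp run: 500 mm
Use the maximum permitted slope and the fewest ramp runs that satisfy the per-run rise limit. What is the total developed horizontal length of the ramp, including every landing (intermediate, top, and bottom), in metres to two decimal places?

1514 / 500 = 3.03, so 4 ramp runs are needed. That means 3 intermediate landings.
Horizontal run for 1514 mm of rise at 1:14 is 1514 × 14 = 21196 mm.
Intermediate landings: 3 × 2400 = 7200 mm.
Top and bottom landings: 2 × 1500 = 3000 mm.
Total = 21196 + 7200 + 3000 = 31396 mm.
= 31.40 m.

31.40 m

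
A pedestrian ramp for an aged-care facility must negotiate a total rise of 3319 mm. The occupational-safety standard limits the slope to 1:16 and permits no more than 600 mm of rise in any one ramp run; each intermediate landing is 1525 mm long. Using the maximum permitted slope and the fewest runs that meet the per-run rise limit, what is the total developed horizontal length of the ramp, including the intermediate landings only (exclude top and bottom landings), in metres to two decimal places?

3319 / 600 = 5.53, so 6 ramp runs are needed. That means 5 intermediate landings.
Horizontal run for 3319 mm of rise at 1:16 is 3319 × 16 = 53104 mm.
Intermediate landings: 5 × 1525 = 7625 mm.
Developed length = 53104 + 7625 = 60729 mm.
= 60.73 m.

60.73 m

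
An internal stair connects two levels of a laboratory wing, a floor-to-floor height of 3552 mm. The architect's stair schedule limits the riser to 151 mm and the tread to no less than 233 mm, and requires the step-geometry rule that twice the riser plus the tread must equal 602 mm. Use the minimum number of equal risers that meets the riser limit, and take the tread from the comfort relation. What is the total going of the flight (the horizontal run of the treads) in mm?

7038 mm

At most 151 each: 3552/151 = 23.52, giving 24 risers.
Riser R = 3552 / 24 = 148 mm, within the 151 mm limit.
T = 602 − 2·148 = 306 mm, which satisfies the 233 mm minimum.
Going = (24 − 1) × 306 = 7038 mm.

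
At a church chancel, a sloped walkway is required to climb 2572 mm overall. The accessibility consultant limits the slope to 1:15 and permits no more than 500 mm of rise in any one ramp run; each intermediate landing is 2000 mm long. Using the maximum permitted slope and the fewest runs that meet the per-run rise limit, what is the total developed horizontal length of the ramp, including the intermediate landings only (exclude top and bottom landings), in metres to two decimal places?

48.58 m

⌈2572/500⌉ = 6 ramp runs. That means 5 intermediate landings.
Horizontal run for 2572 mm of rise at 1:15 is 2572 × 15 = 38580 mm.
5 intermediate landings contribute 5 × 2000 = 10000 mm.
Total developed length = 38580 + 10000 = 48580 mm.
= 48.58 m.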